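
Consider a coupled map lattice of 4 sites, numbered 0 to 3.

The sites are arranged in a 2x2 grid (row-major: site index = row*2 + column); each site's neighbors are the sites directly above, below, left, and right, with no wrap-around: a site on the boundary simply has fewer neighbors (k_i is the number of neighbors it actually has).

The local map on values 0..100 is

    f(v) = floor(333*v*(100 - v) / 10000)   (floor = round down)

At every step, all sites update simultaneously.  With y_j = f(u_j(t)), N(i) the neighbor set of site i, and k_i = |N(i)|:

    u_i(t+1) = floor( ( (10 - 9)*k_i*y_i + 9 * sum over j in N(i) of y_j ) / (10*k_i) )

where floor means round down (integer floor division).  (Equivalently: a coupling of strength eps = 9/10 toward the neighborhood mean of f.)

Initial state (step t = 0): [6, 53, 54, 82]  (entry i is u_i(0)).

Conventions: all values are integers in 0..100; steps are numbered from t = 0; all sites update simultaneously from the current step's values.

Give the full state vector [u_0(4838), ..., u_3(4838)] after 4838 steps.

Answer: [76, 60, 60, 76]
Key observation: The state at step 4, [76, 60, 60, 76], reappears at step 6: the system is in a cycle of period 2 from step 4 on.  Therefore the state at step 4838 equals the state at step 4 + ((4838 - 4) mod 2) = 4, which is [76, 60, 60, 76].

Derivation:
t=0: [6, 53, 54, 82]
t=1: [75, 38, 38, 78]
t=2: [76, 61, 61, 75]
t=3: [77, 62, 62, 77]
t=4: [76, 60, 60, 76]
t=5: [77, 61, 61, 77]
t=6: [76, 60, 60, 76]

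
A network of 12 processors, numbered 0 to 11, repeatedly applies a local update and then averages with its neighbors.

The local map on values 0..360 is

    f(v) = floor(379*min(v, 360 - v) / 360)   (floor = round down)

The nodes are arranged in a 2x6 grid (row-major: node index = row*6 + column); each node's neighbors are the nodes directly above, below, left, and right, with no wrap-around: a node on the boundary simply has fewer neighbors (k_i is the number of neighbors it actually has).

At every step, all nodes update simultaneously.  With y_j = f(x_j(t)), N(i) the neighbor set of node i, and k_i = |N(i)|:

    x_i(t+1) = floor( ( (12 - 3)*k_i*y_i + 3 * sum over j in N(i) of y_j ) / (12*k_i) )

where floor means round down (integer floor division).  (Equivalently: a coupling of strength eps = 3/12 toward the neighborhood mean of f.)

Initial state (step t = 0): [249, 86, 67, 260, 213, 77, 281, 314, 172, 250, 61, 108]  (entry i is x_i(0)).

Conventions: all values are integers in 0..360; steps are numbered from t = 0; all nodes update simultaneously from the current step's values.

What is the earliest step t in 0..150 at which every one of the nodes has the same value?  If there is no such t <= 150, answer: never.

Simulating step by step:
t=0: [249, 86, 67, 260, 213, 77, 281, 314, 172, 250, 61, 108]  (not all equal)
t=1: [108, 87, 83, 107, 136, 94, 82, 65, 155, 115, 79, 102]  (not all equal)
t=2: [106, 90, 95, 113, 131, 104, 87, 79, 145, 120, 93, 102]  (not all equal)
t=3: [106, 95, 105, 118, 129, 112, 92, 90, 139, 125, 103, 106]  (not all equal)
t=4: [107, 101, 113, 124, 130, 118, 97, 99, 137, 129, 112, 111]  (not all equal)
t=5: [110, 107, 120, 129, 132, 124, 103, 107, 137, 133, 120, 117]  (not all equal)
t=6: [113, 113, 127, 134, 136, 130, 109, 114, 139, 138, 127, 124]  (not all equal)
t=7: [117, 119, 133, 140, 141, 136, 115, 121, 142, 143, 134, 131]  (not all equal)
t=8: [123, 126, 140, 146, 146, 142, 122, 128, 146, 148, 142, 138]  (not all equal)
t=9: [129, 133, 146, 152, 152, 149, 128, 134, 151, 154, 149, 146]  (not all equal)
t=10: [135, 140, 152, 159, 159, 156, 135, 141, 156, 161, 156, 153]  (not all equal)
t=11: [142, 147, 159, 166, 166, 164, 142, 148, 162, 168, 164, 161]  (not all equal)
t=12: [149, 154, 166, 173, 173, 171, 149, 155, 169, 175, 172, 169]  (not all equal)
t=13: [156, 162, 173, 181, 181, 179, 156, 163, 176, 183, 181, 177]  (not all equal)
t=14: [164, 170, 181, 187, 188, 187, 164, 171, 183, 186, 187, 186]  (not all equal)
t=15: [172, 178, 186, 182, 181, 182, 173, 179, 185, 183, 182, 182]  (not all equal)
t=16: [181, 186, 183, 186, 187, 187, 182, 187, 184, 186, 187, 187]  (not all equal)
t=17: [187, 183, 185, 183, 182, 182, 186, 182, 184, 183, 182, 182]  (not all equal)
t=18: [182, 185, 184, 185, 186, 187, 183, 186, 185, 186, 186, 187]  (not all equal)
t=19: [186, 184, 184, 183, 183, 182, 185, 183, 183, 183, 182, 182]  (not all equal)
t=20: [183, 184, 185, 185, 186, 186, 184, 185, 185, 186, 186, 187]  (not all equal)
t=21: [185, 184, 184, 183, 183, 182, 185, 184, 183, 183, 182, 182]  (not all equal)
t=22: [184, 184, 185, 185, 186, 186, 184, 185, 185, 186, 186, 187]  (not all equal)
t=23: [185, 184, 184, 183, 183, 182, 184, 184, 183, 183, 182, 182]  (not all equal)
t=24: [184, 184, 185, 185, 186, 186, 184, 185, 185, 186, 186, 187]  (not all equal)

Answer: never
Key observation: The state at step 22 reappears at step 24 — the system is in a cycle of period 2 from step 22 on.  No step 0..24 is synchronized, and the cycle repeats forever, so no step up to 150 (or ever) has all nodes equal.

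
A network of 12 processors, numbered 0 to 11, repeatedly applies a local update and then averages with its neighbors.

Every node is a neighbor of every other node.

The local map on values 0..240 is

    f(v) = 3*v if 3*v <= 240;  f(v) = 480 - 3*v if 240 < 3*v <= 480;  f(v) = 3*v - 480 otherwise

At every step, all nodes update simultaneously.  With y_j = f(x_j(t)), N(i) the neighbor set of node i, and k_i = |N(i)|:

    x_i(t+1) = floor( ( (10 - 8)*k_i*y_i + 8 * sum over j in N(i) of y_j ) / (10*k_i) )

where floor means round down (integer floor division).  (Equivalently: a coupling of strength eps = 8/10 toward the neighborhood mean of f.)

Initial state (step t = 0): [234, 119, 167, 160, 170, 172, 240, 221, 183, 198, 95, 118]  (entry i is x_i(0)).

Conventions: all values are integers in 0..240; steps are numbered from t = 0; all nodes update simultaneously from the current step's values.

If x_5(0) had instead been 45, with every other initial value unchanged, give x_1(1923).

Simulating step by step:
t=0: [234, 119, 167, 160, 170, 45, 240, 221, 183, 198, 95, 118]
t=1: [134, 121, 108, 106, 109, 123, 136, 129, 114, 120, 130, 122]
t=2: [112, 117, 121, 122, 121, 116, 111, 113, 119, 117, 113, 116]
t=3: [132, 130, 128, 128, 128, 130, 132, 131, 129, 130, 131, 130]
t=4: [89, 90, 90, 90, 90, 90, 89, 89, 90, 90, 89, 90]
t=5: [211, 210, 210, 210, 210, 210, 211, 211, 210, 210, 211, 210]
t=6: [151, 150, 150, 150, 150, 150, 151, 151, 150, 150, 151, 150]
t=7: [28, 29, 29, 29, 29, 29, 28, 28, 29, 29, 28, 29]
t=8: [85, 86, 86, 86, 86, 86, 85, 85, 86, 86, 85, 86]
t=9: [223, 222, 222, 222, 222, 222, 223, 223, 222, 222, 223, 222]
t=10: [187, 186, 186, 186, 186, 186, 187, 187, 186, 186, 187, 186]
t=11: [79, 78, 78, 78, 78, 78, 79, 79, 78, 78, 79, 78]
t=12: [235, 234, 234, 234, 234, 234, 235, 235, 234, 234, 235, 234]
t=13: [223, 222, 222, 222, 222, 222, 223, 223, 222, 222, 223, 222]

Answer: x_1(1923) = 78
Key observation: The state at step 9, [223, 222, 222, 222, 222, 222, 223, 223, 222, 222, 223, 222], reappears at step 13: the system is in a cycle of period 4 from step 9 on.  Therefore the state at step 1923 equals the state at step 9 + ((1923 - 9) mod 4) = 11, which is [79, 78, 78, 78, 78, 78, 79, 79, 78, 78, 79, 78].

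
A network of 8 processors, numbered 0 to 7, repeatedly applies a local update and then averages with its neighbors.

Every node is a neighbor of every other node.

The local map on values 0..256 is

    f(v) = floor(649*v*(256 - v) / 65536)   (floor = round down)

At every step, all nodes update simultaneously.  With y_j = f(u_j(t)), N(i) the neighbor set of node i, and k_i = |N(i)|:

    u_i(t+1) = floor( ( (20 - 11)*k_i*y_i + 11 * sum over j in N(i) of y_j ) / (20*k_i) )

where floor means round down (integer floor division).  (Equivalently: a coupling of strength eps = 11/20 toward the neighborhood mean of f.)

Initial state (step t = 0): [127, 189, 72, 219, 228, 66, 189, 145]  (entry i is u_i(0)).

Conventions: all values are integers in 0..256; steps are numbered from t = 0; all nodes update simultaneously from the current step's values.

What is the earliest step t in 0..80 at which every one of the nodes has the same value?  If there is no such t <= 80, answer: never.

Answer: 3
Key observation: Synchronization is absorbing here: once all nodes are equal they stay equal, and step 3 is the first all-equal step.

Derivation:
t=0: [127, 189, 72, 219, 228, 66, 189, 145]  (not all equal)
t=1: [136, 122, 124, 105, 99, 122, 122, 135]  (not all equal)
t=2: [160, 160, 160, 158, 157, 160, 160, 160]  (not all equal)
t=3: [152, 152, 152, 152, 152, 152, 152, 152]  (all equal)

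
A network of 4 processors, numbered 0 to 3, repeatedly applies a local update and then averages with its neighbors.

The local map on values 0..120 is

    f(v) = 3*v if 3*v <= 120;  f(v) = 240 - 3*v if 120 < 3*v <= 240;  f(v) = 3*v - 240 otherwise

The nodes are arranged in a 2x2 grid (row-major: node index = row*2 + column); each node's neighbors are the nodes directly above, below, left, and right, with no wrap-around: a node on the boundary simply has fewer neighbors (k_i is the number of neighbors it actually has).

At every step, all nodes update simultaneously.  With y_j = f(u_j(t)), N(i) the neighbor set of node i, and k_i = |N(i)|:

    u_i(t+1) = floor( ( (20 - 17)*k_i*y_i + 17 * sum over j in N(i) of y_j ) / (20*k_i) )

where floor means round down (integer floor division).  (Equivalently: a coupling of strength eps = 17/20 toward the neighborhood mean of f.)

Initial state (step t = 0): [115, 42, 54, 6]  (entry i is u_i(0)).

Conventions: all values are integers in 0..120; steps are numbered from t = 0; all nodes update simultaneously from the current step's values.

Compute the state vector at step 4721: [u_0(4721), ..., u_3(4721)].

Simulating step by step:
t=0: [115, 42, 54, 6]
t=1: [97, 69, 63, 84]
t=2: [43, 31, 34, 37]
t=3: [99, 108, 109, 99]
t=4: [81, 61, 61, 81]
t=5: [48, 11, 11, 48]
t=6: [42, 86, 86, 42]
t=7: [32, 99, 99, 32]
t=8: [62, 90, 90, 62]
t=9: [33, 50, 50, 33]
t=10: [91, 97, 97, 91]
t=11: [48, 35, 35, 48]
t=12: [103, 97, 97, 103]
t=13: [53, 66, 66, 53]
t=14: [47, 75, 75, 47]
t=15: [27, 86, 86, 27]
t=16: [27, 71, 71, 27]
t=17: [35, 72, 72, 35]
t=18: [36, 92, 92, 36]
t=19: [46, 97, 97, 46]
t=20: [58, 94, 94, 58]
t=21: [45, 62, 62, 45]
t=22: [61, 97, 97, 61]
t=23: [51, 56, 56, 51]
t=24: [74, 84, 84, 74]
t=25: [12, 17, 17, 12]
t=26: [48, 38, 38, 48]
t=27: [111, 98, 98, 111]
t=28: [59, 87, 87, 59]
t=29: [27, 56, 56, 27]
t=30: [73, 79, 79, 73]
t=31: [5, 18, 18, 5]
t=32: [48, 20, 20, 48]
t=33: [65, 90, 90, 65]
t=34: [32, 42, 42, 32]
t=35: [111, 98, 98, 111]

Answer: [65, 90, 90, 65]
Key observation: The state at step 27, [111, 98, 98, 111], reappears at step 35: the system is in a cycle of period 8 from step 27 on.  Therefore the state at step 4721 equals the state at step 27 + ((4721 - 27) mod 8) = 33, which is [65, 90, 90, 65].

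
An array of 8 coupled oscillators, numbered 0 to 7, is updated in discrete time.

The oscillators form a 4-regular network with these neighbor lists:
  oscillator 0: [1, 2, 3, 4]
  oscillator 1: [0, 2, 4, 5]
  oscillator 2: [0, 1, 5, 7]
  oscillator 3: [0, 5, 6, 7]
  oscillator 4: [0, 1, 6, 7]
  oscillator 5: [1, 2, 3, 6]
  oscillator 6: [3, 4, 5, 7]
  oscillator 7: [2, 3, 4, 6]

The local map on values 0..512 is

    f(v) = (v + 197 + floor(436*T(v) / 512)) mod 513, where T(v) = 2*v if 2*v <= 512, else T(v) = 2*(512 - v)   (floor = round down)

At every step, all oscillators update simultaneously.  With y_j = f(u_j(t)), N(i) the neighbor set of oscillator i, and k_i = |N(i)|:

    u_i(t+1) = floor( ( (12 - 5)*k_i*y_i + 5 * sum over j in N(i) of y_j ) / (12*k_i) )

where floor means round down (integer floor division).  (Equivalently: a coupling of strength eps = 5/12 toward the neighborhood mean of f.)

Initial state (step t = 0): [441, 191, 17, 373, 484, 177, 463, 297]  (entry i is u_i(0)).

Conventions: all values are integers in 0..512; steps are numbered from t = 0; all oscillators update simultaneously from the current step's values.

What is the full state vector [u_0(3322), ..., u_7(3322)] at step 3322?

Answer: [326, 326, 326, 326, 326, 326, 326, 326]
Key observation: The state at step 12, [326, 326, 326, 326, 326, 326, 326, 326], reappears at step 13: the system is in a cycle of period 1 from step 12 on.  Therefore the state at step 3322 equals the state at step 12 + ((3322 - 12) mod 1) = 12, which is [326, 326, 326, 326, 326, 326, 326, 326].

Derivation:
t=0: [441, 191, 17, 373, 484, 177, 463, 297]
t=1: [241, 206, 240, 273, 231, 195, 240, 304]
t=2: [325, 263, 311, 339, 309, 255, 321, 338]
t=3: [332, 359, 341, 325, 337, 358, 332, 323]
t=4: [319, 308, 315, 323, 318, 309, 320, 325]
t=5: [331, 336, 333, 329, 332, 335, 331, 328]
t=6: [322, 320, 321, 323, 322, 320, 322, 323]
t=7: [329, 330, 329, 328, 329, 330, 329, 328]
t=8: [324, 323, 323, 324, 324, 323, 324, 324]
t=9: [328, 328, 328, 328, 328, 328, 328, 328]
t=10: [325, 325, 325, 325, 325, 325, 325, 325]
t=11: [327, 327, 327, 327, 327, 327, 327, 327]
t=12: [326, 326, 326, 326, 326, 326, 326, 326]
t=13: [326, 326, 326, 326, 326, 326, 326, 326]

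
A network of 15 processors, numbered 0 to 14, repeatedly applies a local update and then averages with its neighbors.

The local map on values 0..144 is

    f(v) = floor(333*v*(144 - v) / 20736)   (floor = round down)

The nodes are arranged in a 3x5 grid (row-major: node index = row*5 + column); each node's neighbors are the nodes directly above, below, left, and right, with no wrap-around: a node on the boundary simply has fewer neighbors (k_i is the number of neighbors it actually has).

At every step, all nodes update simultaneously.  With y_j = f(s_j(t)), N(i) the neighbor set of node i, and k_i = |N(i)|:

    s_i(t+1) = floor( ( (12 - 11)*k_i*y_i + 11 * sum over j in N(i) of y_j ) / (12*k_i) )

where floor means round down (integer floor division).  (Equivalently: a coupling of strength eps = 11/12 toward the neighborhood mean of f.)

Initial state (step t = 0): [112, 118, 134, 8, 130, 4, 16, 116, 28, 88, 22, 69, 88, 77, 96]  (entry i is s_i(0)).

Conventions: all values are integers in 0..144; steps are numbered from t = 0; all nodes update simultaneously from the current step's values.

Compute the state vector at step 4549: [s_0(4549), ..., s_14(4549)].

Answer: [81, 81, 81, 81, 81, 81, 81, 81, 81, 81, 81, 81, 81, 81, 81]
Key observation: The state at step 4, [81, 81, 81, 81, 81, 81, 81, 81, 81, 81, 81, 81, 81, 81, 81], reappears at step 5: the system is in a cycle of period 1 from step 4 on.  Therefore the state at step 4549 equals the state at step 4 + ((4549 - 4) mod 1) = 4, which is [81, 81, 81, 81, 81, 81, 81, 81, 81, 81, 81, 81, 81, 81, 81].

Derivation:
t=0: [112, 118, 134, 8, 130, 4, 16, 116, 28, 88, 22, 69, 88, 77, 96]
t=1: [30, 37, 37, 32, 46, 41, 46, 46, 57, 53, 45, 53, 72, 69, 79]
t=2: [64, 63, 63, 70, 67, 65, 69, 74, 72, 77, 71, 75, 77, 81, 80]
t=3: [81, 81, 82, 82, 82, 82, 82, 82, 82, 82, 82, 82, 82, 82, 81]
t=4: [81, 81, 81, 81, 81, 81, 81, 81, 81, 81, 81, 81, 81, 81, 81]
t=5: [81, 81, 81, 81, 81, 81, 81, 81, 81, 81, 81, 81, 81, 81, 81]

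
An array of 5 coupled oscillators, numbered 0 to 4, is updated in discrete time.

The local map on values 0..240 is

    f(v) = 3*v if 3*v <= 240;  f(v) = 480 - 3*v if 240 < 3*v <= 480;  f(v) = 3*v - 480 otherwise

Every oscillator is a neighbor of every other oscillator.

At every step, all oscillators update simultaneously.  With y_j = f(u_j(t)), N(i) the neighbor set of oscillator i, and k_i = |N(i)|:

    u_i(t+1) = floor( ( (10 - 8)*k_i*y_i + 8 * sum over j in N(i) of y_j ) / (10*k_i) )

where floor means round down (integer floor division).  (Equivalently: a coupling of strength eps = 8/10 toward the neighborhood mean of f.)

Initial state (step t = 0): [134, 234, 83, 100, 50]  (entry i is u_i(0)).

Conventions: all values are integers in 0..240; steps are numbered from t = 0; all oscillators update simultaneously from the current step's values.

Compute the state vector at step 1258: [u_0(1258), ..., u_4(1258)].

Simulating step by step:
t=0: [134, 234, 83, 100, 50]
t=1: [172, 172, 172, 172, 172]
t=2: [36, 36, 36, 36, 36]
t=3: [108, 108, 108, 108, 108]
t=4: [156, 156, 156, 156, 156]
t=5: [12, 12, 12, 12, 12]
t=6: [36, 36, 36, 36, 36]

Answer: [36, 36, 36, 36, 36]
Key observation: The state at step 2, [36, 36, 36, 36, 36], reappears at step 6: the system is in a cycle of period 4 from step 2 on.  Therefore the state at step 1258 equals the state at step 2 + ((1258 - 2) mod 4) = 2, which is [36, 36, 36, 36, 36].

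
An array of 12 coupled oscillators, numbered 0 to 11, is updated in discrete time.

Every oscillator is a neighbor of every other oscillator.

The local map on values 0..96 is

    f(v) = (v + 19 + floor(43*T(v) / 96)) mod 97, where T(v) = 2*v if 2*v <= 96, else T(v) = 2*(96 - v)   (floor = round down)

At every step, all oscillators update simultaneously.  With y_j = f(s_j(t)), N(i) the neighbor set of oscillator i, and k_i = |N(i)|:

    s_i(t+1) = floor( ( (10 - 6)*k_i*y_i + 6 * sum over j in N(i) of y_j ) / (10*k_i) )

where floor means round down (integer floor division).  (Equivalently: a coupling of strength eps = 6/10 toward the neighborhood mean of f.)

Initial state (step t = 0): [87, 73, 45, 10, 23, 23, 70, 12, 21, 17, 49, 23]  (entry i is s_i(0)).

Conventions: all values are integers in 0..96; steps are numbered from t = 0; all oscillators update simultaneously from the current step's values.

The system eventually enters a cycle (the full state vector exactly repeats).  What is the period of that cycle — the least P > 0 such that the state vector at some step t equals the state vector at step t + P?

Simulating step by step:
t=0: [87, 73, 45, 10, 23, 23, 70, 12, 21, 17, 49, 23]
t=1: [29, 29, 26, 36, 45, 45, 29, 38, 44, 41, 28, 45]
t=2: [61, 61, 59, 66, 38, 38, 61, 67, 37, 69, 60, 38]
t=3: [30, 30, 30, 30, 57, 57, 30, 30, 56, 31, 30, 57]
t=4: [61, 61, 61, 61, 40, 40, 61, 61, 40, 62, 61, 40]
t=5: [31, 31, 31, 31, 59, 59, 31, 31, 59, 31, 31, 59]
t=6: [63, 63, 63, 63, 41, 41, 63, 63, 41, 63, 63, 41]
t=7: [31, 31, 31, 31, 60, 60, 31, 31, 60, 31, 31, 60]
t=8: [63, 63, 63, 63, 41, 41, 63, 63, 41, 63, 63, 41]

Answer: 2
Key observation: The state at step 6, [63, 63, 63, 63, 41, 41, 63, 63, 41, 63, 63, 41], reappears at step 8 — and no state repeats earlier — so the cycle the system enters has period 2.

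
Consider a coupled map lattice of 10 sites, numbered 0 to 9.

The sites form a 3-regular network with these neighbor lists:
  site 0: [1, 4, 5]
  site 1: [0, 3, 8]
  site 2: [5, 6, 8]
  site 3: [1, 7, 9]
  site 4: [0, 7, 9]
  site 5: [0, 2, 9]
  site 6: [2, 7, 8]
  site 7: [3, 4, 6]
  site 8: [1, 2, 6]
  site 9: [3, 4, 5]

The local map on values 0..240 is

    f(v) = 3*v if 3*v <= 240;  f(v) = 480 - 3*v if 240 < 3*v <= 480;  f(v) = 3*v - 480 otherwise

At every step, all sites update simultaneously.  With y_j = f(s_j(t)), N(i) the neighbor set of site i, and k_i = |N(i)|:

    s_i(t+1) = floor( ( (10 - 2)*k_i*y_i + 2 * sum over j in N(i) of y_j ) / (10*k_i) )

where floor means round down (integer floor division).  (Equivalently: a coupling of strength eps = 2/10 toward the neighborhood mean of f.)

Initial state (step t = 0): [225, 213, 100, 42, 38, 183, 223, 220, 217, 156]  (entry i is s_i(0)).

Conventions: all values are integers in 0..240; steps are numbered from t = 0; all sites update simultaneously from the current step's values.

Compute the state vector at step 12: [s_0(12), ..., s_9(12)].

Simulating step by step:
t=0: [225, 213, 100, 42, 38, 183, 223, 220, 217, 156]
t=1: [178, 160, 172, 124, 117, 81, 186, 172, 172, 30]
t=2: [67, 13, 52, 94, 115, 201, 69, 49, 36, 103]
t=3: [180, 65, 154, 182, 142, 133, 193, 153, 113, 167]
t=4: [70, 173, 35, 68, 50, 71, 91, 31, 133, 30]
t=5: [194, 64, 117, 178, 146, 197, 184, 111, 88, 109]
t=6: [104, 178, 129, 76, 60, 114, 90, 128, 199, 136]
t=7: [159, 77, 105, 197, 166, 132, 188, 118, 117, 94]
t=8: [24, 201, 151, 125, 36, 91, 95, 115, 135, 172]
t=9: [86, 115, 53, 103, 102, 174, 171, 135, 83, 56]
t=10: [201, 149, 147, 162, 170, 70, 57, 85, 206, 160]
t=11: [116, 44, 65, 22, 47, 178, 163, 193, 126, 16]
t=12: [127, 125, 167, 71, 131, 68, 33, 93, 104, 55]

Answer: [127, 125, 167, 71, 131, 68, 33, 93, 104, 55]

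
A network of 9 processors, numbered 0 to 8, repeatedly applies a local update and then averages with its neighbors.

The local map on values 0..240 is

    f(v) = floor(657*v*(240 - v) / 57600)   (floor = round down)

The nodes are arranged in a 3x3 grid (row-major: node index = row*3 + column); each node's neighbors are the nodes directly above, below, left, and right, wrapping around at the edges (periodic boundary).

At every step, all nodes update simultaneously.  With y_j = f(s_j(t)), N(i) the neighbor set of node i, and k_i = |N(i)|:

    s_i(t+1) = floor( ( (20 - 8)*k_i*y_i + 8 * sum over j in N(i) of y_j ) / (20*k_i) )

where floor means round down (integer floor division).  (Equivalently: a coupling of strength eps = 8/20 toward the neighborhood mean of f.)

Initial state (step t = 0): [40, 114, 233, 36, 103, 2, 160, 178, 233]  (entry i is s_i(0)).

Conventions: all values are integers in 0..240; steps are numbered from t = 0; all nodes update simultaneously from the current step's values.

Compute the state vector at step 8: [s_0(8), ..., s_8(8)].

Simulating step by step:
t=0: [40, 114, 233, 36, 103, 2, 160, 178, 233]
t=1: [95, 137, 38, 90, 133, 30, 119, 123, 40]
t=2: [150, 153, 100, 147, 152, 91, 154, 156, 103]
t=3: [153, 151, 157, 154, 152, 155, 152, 150, 157]
t=4: [151, 152, 149, 151, 151, 149, 151, 152, 149]
t=5: [153, 152, 153, 153, 152, 153, 153, 152, 153]
t=6: [151, 151, 151, 151, 151, 151, 151, 151, 151]
t=7: [153, 153, 153, 153, 153, 153, 153, 153, 153]
t=8: [151, 151, 151, 151, 151, 151, 151, 151, 151]

Answer: [151, 151, 151, 151, 151, 151, 151, 151, 151]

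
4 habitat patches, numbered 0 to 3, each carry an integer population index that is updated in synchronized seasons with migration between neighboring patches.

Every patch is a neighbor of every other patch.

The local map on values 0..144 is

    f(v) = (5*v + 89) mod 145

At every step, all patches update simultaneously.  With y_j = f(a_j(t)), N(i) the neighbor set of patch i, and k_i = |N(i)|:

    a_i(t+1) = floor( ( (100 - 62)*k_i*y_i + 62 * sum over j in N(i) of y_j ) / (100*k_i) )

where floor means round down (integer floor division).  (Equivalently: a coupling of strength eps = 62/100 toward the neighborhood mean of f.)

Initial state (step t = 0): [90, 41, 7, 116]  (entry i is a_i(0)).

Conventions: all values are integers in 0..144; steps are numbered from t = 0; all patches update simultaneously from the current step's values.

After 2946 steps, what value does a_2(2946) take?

Answer: a_2(2946) = 89
Key observation: The state at step 30, [109, 101, 89, 109], reappears at step 42: the system is in a cycle of period 12 from step 30 on.  Therefore the state at step 2946 equals the state at step 30 + ((2946 - 30) mod 12) = 30, which is [109, 101, 89, 109].

Derivation:
t=0: [90, 41, 7, 116]
t=1: [84, 67, 87, 81]
t=2: [86, 96, 89, 83]
t=3: [94, 103, 96, 91]
t=4: [102, 84, 104, 99]
t=5: [29, 38, 31, 26]
t=6: [97, 105, 99, 94]
t=7: [86, 68, 62, 83]
t=8: [97, 106, 101, 94]
t=9: [89, 72, 67, 86]
t=10: [85, 70, 91, 82]
t=11: [66, 53, 71, 64]
t=12: [88, 77, 67, 86]
t=13: [88, 79, 95, 87]
t=14: [90, 83, 96, 90]
t=15: [102, 96, 108, 102]
t=16: [48, 68, 54, 48]
t=17: [65, 83, 71, 65]
t=18: [88, 79, 68, 88]
t=19: [94, 86, 101, 94]
t=20: [93, 86, 73, 93]
t=21: [91, 85, 73, 91]
t=22: [84, 79, 68, 84]
t=23: [82, 77, 93, 82]
t=24: [70, 65, 79, 70]
t=25: [38, 58, 45, 38]
t=26: [101, 94, 82, 101]
t=27: [47, 66, 55, 47]
t=28: [61, 78, 68, 61]
t=29: [98, 88, 104, 98]
t=30: [109, 101, 89, 109]
t=31: [55, 48, 62, 55]
t=32: [74, 67, 80, 74]
t=33: [52, 72, 58, 52]
t=34: [55, 48, 61, 55]
t=35: [72, 66, 78, 72]
t=36: [43, 63, 49, 43]
t=37: [40, 58, 46, 40]
t=38: [108, 99, 88, 108]
t=39: [49, 41, 56, 49]
t=40: [42, 36, 49, 42]
t=41: [40, 59, 46, 40]
t=42: [109, 101, 89, 109]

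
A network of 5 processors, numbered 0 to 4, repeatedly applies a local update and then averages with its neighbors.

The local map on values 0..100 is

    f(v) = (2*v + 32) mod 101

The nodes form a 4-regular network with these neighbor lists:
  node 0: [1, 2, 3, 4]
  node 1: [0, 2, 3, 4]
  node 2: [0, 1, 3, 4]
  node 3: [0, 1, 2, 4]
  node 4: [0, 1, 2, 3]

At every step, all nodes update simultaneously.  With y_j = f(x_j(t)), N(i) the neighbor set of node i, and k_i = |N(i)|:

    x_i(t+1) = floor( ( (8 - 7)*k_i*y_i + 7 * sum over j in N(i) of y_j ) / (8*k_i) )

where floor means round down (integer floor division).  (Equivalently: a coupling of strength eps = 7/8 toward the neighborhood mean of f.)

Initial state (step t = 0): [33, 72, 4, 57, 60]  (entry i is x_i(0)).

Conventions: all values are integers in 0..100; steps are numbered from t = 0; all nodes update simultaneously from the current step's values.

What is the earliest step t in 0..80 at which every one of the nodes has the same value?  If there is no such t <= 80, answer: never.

Answer: 3
Key observation: Synchronization is absorbing here: once all nodes are equal they stay equal, and step 3 is the first all-equal step.

Derivation:
t=0: [33, 72, 4, 57, 60]  (not all equal)
t=1: [58, 60, 63, 63, 62]  (not all equal)
t=2: [54, 53, 53, 53, 53]  (not all equal)
t=3: [37, 37, 37, 37, 37]  (all equal)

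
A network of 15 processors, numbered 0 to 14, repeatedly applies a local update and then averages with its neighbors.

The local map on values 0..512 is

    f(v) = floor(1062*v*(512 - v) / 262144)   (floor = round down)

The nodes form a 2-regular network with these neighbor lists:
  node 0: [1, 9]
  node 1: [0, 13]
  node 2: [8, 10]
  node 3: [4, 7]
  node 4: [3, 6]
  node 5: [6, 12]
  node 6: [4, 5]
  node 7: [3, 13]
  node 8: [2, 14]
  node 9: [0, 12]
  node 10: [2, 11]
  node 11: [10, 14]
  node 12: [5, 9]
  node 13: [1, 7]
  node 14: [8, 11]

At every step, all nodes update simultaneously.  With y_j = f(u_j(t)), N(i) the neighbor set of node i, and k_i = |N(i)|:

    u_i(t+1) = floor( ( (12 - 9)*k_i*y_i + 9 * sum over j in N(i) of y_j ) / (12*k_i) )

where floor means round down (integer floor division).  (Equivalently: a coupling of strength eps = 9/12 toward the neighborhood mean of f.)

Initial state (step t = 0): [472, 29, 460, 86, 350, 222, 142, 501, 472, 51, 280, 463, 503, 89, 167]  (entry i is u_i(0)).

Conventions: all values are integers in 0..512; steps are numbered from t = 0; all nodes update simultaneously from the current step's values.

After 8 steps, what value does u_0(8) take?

Answer: u_0(8) = 265

Derivation:
t=0: [472, 29, 460, 86, 350, 222, 142, 501, 472, 51, 280, 463, 503, 89, 167]
t=1: [75, 99, 151, 131, 192, 151, 236, 118, 142, 59, 135, 208, 137, 67, 120]
t=2: [135, 135, 211, 214, 236, 231, 241, 167, 206, 154, 230, 212, 175, 162, 223]
t=3: [212, 214, 258, 250, 261, 253, 262, 240, 258, 222, 258, 260, 241, 221, 257]
t=4: [258, 258, 265, 264, 265, 264, 265, 262, 265, 260, 265, 265, 262, 260, 265]
t=5: [265, 265, 265, 265, 265, 265, 265, 265, 265, 265, 265, 265, 265, 265, 265]
t=6: [265, 265, 265, 265, 265, 265, 265, 265, 265, 265, 265, 265, 265, 265, 265]
t=7: [265, 265, 265, 265, 265, 265, 265, 265, 265, 265, 265, 265, 265, 265, 265]
t=8: [265, 265, 265, 265, 265, 265, 265, 265, 265, 265, 265, 265, 265, 265, 265]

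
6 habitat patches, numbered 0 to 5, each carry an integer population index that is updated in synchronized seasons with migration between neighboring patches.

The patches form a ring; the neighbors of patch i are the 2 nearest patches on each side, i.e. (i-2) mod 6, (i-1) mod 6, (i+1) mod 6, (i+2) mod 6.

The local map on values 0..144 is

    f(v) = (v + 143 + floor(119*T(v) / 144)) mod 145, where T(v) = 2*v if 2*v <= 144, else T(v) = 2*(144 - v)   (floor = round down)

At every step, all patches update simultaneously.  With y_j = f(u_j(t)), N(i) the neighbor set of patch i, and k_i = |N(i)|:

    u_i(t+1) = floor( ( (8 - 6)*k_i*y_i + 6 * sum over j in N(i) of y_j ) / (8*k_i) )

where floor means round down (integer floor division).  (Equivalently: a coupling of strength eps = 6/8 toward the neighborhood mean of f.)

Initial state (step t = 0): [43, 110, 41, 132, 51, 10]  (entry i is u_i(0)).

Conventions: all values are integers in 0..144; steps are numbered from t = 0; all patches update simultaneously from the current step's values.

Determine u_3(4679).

Simulating step by step:
t=0: [43, 110, 41, 132, 51, 10]
t=1: [80, 50, 76, 53, 79, 56]
t=2: [49, 73, 74, 74, 50, 64]
t=3: [76, 54, 74, 54, 76, 69]
t=4: [59, 84, 78, 84, 59, 77]
t=5: [25, 32, 26, 32, 25, 26]
t=6: [68, 72, 71, 72, 68, 71]
t=7: [38, 40, 39, 40, 38, 39]
t=8: [100, 101, 101, 101, 100, 101]
t=9: [25, 25, 25, 25, 25, 25]
t=10: [64, 64, 64, 64, 64, 64]
t=11: [22, 22, 22, 22, 22, 22]
t=12: [56, 56, 56, 56, 56, 56]
t=13: [1, 1, 1, 1, 1, 1]
t=14: [0, 0, 0, 0, 0, 0]
t=15: [143, 143, 143, 143, 143, 143]
t=16: [142, 142, 142, 142, 142, 142]
t=17: [143, 143, 143, 143, 143, 143]

Answer: u_3(4679) = 143
Key observation: The state at step 15, [143, 143, 143, 143, 143, 143], reappears at step 17: the system is in a cycle of period 2 from step 15 on.  Therefore the state at step 4679 equals the state at step 15 + ((4679 - 15) mod 2) = 15, which is [143, 143, 143, 143, 143, 143].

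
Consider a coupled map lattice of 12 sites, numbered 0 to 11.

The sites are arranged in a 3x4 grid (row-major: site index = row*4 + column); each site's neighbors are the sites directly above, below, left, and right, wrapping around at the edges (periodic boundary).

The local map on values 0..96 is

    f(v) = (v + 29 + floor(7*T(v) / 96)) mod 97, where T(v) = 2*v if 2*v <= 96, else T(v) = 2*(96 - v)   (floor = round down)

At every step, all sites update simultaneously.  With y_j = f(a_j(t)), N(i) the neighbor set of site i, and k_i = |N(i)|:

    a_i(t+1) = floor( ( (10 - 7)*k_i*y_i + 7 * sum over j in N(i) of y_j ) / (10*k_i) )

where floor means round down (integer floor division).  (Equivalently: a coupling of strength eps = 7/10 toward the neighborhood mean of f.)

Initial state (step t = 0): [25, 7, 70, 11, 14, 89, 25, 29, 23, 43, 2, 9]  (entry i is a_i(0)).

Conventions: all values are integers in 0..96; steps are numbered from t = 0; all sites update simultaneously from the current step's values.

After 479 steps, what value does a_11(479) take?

Simulating step by step:
t=0: [25, 7, 70, 11, 14, 89, 25, 29, 23, 43, 2, 9]
t=1: [48, 39, 30, 40, 47, 44, 38, 50, 54, 48, 40, 44]
t=2: [80, 76, 70, 76, 83, 78, 74, 79, 84, 80, 74, 80]
t=3: [13, 10, 8, 11, 14, 12, 9, 12, 15, 12, 10, 12]
t=4: [43, 40, 39, 41, 43, 41, 40, 41, 43, 42, 40, 42]
t=5: [76, 75, 73, 75, 76, 75, 74, 75, 77, 75, 74, 75]
t=6: [10, 9, 9, 9, 10, 9, 9, 9, 10, 10, 9, 10]
t=7: [39, 39, 39, 39, 39, 39, 39, 39, 40, 39, 39, 39]
t=8: [73, 73, 73, 73, 73, 73, 73, 73, 73, 73, 73, 73]
t=9: [8, 8, 8, 8, 8, 8, 8, 8, 8, 8, 8, 8]
t=10: [38, 38, 38, 38, 38, 38, 38, 38, 38, 38, 38, 38]
t=11: [72, 72, 72, 72, 72, 72, 72, 72, 72, 72, 72, 72]
t=12: [7, 7, 7, 7, 7, 7, 7, 7, 7, 7, 7, 7]
t=13: [37, 37, 37, 37, 37, 37, 37, 37, 37, 37, 37, 37]
t=14: [71, 71, 71, 71, 71, 71, 71, 71, 71, 71, 71, 71]
t=15: [6, 6, 6, 6, 6, 6, 6, 6, 6, 6, 6, 6]
t=16: [35, 35, 35, 35, 35, 35, 35, 35, 35, 35, 35, 35]
t=17: [69, 69, 69, 69, 69, 69, 69, 69, 69, 69, 69, 69]
t=18: [4, 4, 4, 4, 4, 4, 4, 4, 4, 4, 4, 4]
t=19: [33, 33, 33, 33, 33, 33, 33, 33, 33, 33, 33, 33]
t=20: [66, 66, 66, 66, 66, 66, 66, 66, 66, 66, 66, 66]
t=21: [2, 2, 2, 2, 2, 2, 2, 2, 2, 2, 2, 2]
t=22: [31, 31, 31, 31, 31, 31, 31, 31, 31, 31, 31, 31]
t=23: [64, 64, 64, 64, 64, 64, 64, 64, 64, 64, 64, 64]
t=24: [0, 0, 0, 0, 0, 0, 0, 0, 0, 0, 0, 0]
t=25: [29, 29, 29, 29, 29, 29, 29, 29, 29, 29, 29, 29]
t=26: [62, 62, 62, 62, 62, 62, 62, 62, 62, 62, 62, 62]
t=27: [95, 95, 95, 95, 95, 95, 95, 95, 95, 95, 95, 95]
t=28: [27, 27, 27, 27, 27, 27, 27, 27, 27, 27, 27, 27]
t=29: [59, 59, 59, 59, 59, 59, 59, 59, 59, 59, 59, 59]
t=30: [93, 93, 93, 93, 93, 93, 93, 93, 93, 93, 93, 93]
t=31: [25, 25, 25, 25, 25, 25, 25, 25, 25, 25, 25, 25]
t=32: [57, 57, 57, 57, 57, 57, 57, 57, 57, 57, 57, 57]
t=33: [91, 91, 91, 91, 91, 91, 91, 91, 91, 91, 91, 91]
t=34: [23, 23, 23, 23, 23, 23, 23, 23, 23, 23, 23, 23]
t=35: [55, 55, 55, 55, 55, 55, 55, 55, 55, 55, 55, 55]
t=36: [89, 89, 89, 89, 89, 89, 89, 89, 89, 89, 89, 89]
t=37: [22, 22, 22, 22, 22, 22, 22, 22, 22, 22, 22, 22]
t=38: [54, 54, 54, 54, 54, 54, 54, 54, 54, 54, 54, 54]
t=39: [89, 89, 89, 89, 89, 89, 89, 89, 89, 89, 89, 89]

Answer: a_11(479) = 54
Key observation: The state at step 36, [89, 89, 89, 89, 89, 89, 89, 89, 89, 89, 89, 89], reappears at step 39: the system is in a cycle of period 3 from step 36 on.  Therefore the state at step 479 equals the state at step 36 + ((479 - 36) mod 3) = 38, which is [54, 54, 54, 54, 54, 54, 54, 54, 54, 54, 54, 54].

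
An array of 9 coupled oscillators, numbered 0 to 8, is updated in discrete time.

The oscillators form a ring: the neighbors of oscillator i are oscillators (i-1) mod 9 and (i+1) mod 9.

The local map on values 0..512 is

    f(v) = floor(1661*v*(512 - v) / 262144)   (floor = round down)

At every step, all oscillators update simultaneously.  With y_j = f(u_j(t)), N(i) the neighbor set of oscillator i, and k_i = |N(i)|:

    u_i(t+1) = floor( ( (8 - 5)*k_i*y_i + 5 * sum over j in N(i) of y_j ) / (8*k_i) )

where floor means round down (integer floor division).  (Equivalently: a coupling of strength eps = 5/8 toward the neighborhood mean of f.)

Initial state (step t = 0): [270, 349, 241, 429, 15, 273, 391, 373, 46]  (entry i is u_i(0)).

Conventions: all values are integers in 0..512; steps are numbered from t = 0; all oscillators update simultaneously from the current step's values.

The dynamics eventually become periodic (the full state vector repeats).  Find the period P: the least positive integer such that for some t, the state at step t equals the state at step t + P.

Simulating step by step:
t=0: [270, 349, 241, 429, 15, 273, 391, 373, 46]
t=1: [309, 393, 337, 228, 217, 263, 343, 258, 282]
t=2: [369, 351, 360, 396, 409, 396, 396, 398, 407]
t=3: [321, 346, 332, 300, 281, 283, 289, 282, 295]
t=4: [385, 375, 380, 397, 407, 409, 409, 407, 401]
t=5: [305, 317, 310, 291, 274, 267, 267, 272, 286]
t=6: [400, 395, 397, 405, 411, 413, 413, 412, 407]
t=7: [281, 288, 285, 275, 265, 260, 259, 263, 271]
t=8: [410, 409, 409, 411, 413, 414, 414, 414, 412]
t=9: [263, 265, 265, 262, 259, 257, 257, 258, 260]
t=10: [414, 414, 414, 414, 415, 415, 415, 415, 414]
t=11: [257, 257, 257, 256, 255, 255, 255, 255, 256]
t=12: [415, 415, 415, 415, 415, 415, 415, 415, 415]
t=13: [255, 255, 255, 255, 255, 255, 255, 255, 255]
t=14: [415, 415, 415, 415, 415, 415, 415, 415, 415]

Answer: 2
Key observation: The state at step 12, [415, 415, 415, 415, 415, 415, 415, 415, 415], reappears at step 14 — and no state repeats earlier — so the cycle the system enters has period 2.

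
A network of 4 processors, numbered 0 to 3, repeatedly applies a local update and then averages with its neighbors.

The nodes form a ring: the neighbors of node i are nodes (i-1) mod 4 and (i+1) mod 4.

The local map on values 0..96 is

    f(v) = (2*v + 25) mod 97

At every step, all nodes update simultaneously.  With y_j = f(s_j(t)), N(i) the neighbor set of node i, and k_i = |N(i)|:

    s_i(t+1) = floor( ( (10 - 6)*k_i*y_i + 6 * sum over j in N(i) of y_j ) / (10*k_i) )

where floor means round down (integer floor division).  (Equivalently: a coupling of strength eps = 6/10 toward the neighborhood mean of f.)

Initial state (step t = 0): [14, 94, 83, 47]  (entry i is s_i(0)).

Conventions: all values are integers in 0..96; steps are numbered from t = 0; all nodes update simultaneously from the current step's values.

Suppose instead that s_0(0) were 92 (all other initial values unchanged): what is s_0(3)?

Simulating step by step:
t=0: [92, 94, 83, 47]
t=1: [18, 40, 49, 41]
t=2: [29, 29, 15, 30]
t=3: [83, 74, 72, 75]

Answer: s_0(3) = 83
Key observation: This trace re-runs the system from the modified initial state.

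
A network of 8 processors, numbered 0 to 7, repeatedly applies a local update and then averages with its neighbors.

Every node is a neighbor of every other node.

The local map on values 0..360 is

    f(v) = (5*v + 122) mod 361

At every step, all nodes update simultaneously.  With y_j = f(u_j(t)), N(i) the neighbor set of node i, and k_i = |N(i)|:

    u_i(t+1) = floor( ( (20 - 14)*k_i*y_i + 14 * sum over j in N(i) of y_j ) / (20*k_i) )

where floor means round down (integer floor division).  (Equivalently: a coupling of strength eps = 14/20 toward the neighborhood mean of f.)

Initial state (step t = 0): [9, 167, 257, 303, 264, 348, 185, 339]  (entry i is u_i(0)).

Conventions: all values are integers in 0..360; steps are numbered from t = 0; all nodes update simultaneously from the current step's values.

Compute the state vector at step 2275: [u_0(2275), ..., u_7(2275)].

Answer: [212, 154, 171, 217, 178, 189, 171, 180]
Key observation: The state at step 13, [158, 172, 189, 163, 196, 207, 189, 198], reappears at step 17: the system is in a cycle of period 4 from step 13 on.  Therefore the state at step 2275 equals the state at step 13 + ((2275 - 13) mod 4) = 15, which is [212, 154, 171, 217, 178, 189, 171, 180].

Derivation:
t=0: [9, 167, 257, 303, 264, 348, 185, 339]
t=1: [200, 214, 232, 205, 239, 178, 232, 169]
t=2: [145, 159, 177, 150, 184, 195, 177, 186]
t=3: [195, 209, 227, 200, 234, 173, 227, 236]
t=4: [120, 134, 152, 125, 159, 170, 152, 161]
t=5: [106, 120, 138, 111, 145, 156, 138, 147]
t=6: [180, 122, 140, 185, 147, 158, 140, 149]
t=7: [190, 132, 150, 195, 157, 168, 150, 159]
t=8: [204, 146, 164, 137, 171, 182, 164, 173]
t=9: [166, 180, 198, 171, 205, 216, 198, 207]
t=10: [156, 170, 115, 161, 122, 133, 115, 124]
t=11: [176, 190, 207, 181, 142, 153, 207, 144]
t=12: [203, 217, 162, 208, 169, 180, 162, 171]
t=13: [158, 172, 189, 163, 196, 207, 189, 198]
t=14: [185, 199, 216, 190, 151, 162, 216, 153]
t=15: [212, 154, 171, 217, 178, 189, 171, 180]
t=16: [203, 217, 234, 208, 241, 252, 234, 243]
t=17: [158, 172, 189, 163, 196, 207, 189, 198]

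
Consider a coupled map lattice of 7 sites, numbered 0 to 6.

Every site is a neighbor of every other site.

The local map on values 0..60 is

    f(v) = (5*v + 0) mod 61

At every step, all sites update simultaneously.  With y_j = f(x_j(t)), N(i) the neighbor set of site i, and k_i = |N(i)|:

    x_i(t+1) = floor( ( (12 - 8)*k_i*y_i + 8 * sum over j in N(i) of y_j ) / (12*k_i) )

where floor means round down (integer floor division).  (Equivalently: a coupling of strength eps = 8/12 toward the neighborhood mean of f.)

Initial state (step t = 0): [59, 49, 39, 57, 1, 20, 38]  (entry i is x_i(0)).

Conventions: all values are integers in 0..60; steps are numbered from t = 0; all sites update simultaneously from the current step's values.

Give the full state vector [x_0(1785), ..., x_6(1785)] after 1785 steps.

Answer: [21, 26, 29, 19, 26, 19, 26]
Key observation: The state at step 22, [27, 19, 22, 25, 19, 25, 19], reappears at step 24: the system is in a cycle of period 2 from step 22 on.  Therefore the state at step 1785 equals the state at step 22 + ((1785 - 22) mod 2) = 23, which is [21, 26, 29, 19, 26, 19, 26].

Derivation:
t=0: [59, 49, 39, 57, 1, 20, 38]
t=1: [28, 17, 20, 26, 18, 26, 18]
t=2: [21, 22, 25, 19, 23, 19, 23]
t=3: [40, 41, 30, 37, 42, 37, 42]
t=4: [17, 18, 20, 14, 19, 14, 19]
t=5: [25, 26, 28, 21, 27, 21, 27]
t=6: [16, 17, 19, 25, 18, 25, 18]
t=7: [19, 21, 23, 16, 22, 16, 22]
t=8: [37, 39, 41, 34, 40, 34, 40]
t=9: [18, 21, 23, 29, 22, 29, 22]
t=10: [36, 39, 42, 35, 41, 35, 41]
t=11: [40, 30, 33, 39, 32, 39, 32]
t=12: [24, 27, 30, 23, 29, 23, 29]
t=13: [41, 31, 34, 40, 33, 40, 33]
t=14: [29, 32, 35, 28, 34, 28, 34]
t=15: [32, 35, 39, 31, 38, 31, 38]
t=16: [28, 32, 23, 27, 21, 27, 21]
t=17: [28, 33, 36, 27, 34, 27, 34]
t=18: [30, 36, 39, 29, 37, 29, 37]
t=19: [22, 29, 19, 21, 16, 21, 16]
t=20: [36, 30, 33, 35, 30, 35, 30]
t=21: [45, 38, 41, 44, 38, 44, 38]
t=22: [27, 19, 22, 25, 19, 25, 19]
t=23: [21, 26, 29, 19, 26, 19, 26]
t=24: [27, 19, 22, 25, 19, 25, 19]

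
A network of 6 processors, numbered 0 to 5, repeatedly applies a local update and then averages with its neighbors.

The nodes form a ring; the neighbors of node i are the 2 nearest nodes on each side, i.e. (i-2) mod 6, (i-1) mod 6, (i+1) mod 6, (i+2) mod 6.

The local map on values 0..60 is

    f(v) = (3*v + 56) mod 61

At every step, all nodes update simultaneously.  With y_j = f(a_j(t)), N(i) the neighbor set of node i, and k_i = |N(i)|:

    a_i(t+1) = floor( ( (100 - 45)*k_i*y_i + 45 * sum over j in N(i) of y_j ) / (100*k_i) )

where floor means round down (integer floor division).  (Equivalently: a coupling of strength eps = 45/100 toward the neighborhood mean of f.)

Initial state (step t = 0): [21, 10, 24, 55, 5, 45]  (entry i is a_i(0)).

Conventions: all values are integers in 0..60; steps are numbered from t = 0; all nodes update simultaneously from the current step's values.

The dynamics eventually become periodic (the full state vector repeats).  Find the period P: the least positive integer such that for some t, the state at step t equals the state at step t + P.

Simulating step by step:
t=0: [21, 10, 24, 55, 5, 45]
t=1: [37, 26, 18, 26, 17, 19]
t=2: [42, 24, 39, 24, 43, 41]
t=3: [46, 22, 36, 16, 20, 39]
t=4: [22, 16, 35, 40, 46, 40]
t=5: [16, 40, 33, 46, 22, 41]
t=6: [39, 45, 30, 22, 16, 43]
t=7: [36, 13, 24, 8, 32, 12]
t=8: [34, 29, 17, 21, 27, 31]
t=9: [32, 30, 39, 44, 27, 29]
t=10: [28, 25, 36, 15, 20, 19]
t=11: [27, 22, 36, 39, 47, 42]
t=12: [21, 18, 32, 41, 26, 42]
t=13: [48, 50, 36, 48, 29, 52]
t=14: [22, 24, 31, 22, 23, 24]
t=15: [4, 7, 15, 4, 5, 4]
t=16: [12, 15, 26, 12, 12, 8]
t=17: [28, 32, 21, 28, 27, 25]
t=18: [22, 28, 41, 22, 19, 14]
t=19: [18, 20, 39, 18, 39, 28]
t=20: [46, 49, 51, 46, 46, 32]
t=21: [15, 19, 20, 15, 14, 22]
t=22: [38, 43, 49, 38, 35, 19]
t=23: [39, 20, 26, 39, 40, 44]
t=24: [42, 43, 30, 42, 43, 26]
t=25: [37, 18, 27, 37, 18, 20]
t=26: [43, 44, 29, 43, 44, 51]
t=27: [7, 8, 13, 7, 8, 15]
t=28: [21, 22, 26, 21, 22, 29]
t=29: [35, 16, 19, 35, 16, 24]
t=30: [37, 38, 47, 37, 38, 21]
t=31: [43, 44, 28, 43, 44, 52]
t=32: [7, 8, 11, 7, 8, 17]
t=33: [21, 22, 23, 21, 22, 33]
t=34: [35, 17, 14, 35, 17, 31]
t=35: [39, 41, 39, 39, 41, 33]
t=36: [50, 52, 52, 50, 52, 42]
t=37: [29, 31, 27, 29, 31, 44]
t=38: [19, 21, 19, 19, 21, 13]
t=39: [51, 53, 53, 51, 53, 43]
t=40: [25, 27, 30, 25, 27, 14]
t=41: [15, 17, 18, 15, 17, 25]
t=42: [38, 40, 46, 38, 40, 24]
t=43: [40, 42, 29, 40, 42, 26]
t=44: [46, 48, 37, 46, 48, 32]
t=45: [18, 20, 31, 18, 20, 22]
t=46: [42, 44, 38, 42, 44, 23]
t=47: [39, 21, 41, 39, 21, 16]
t=48: [52, 54, 55, 52, 54, 48]
t=49: [30, 31, 35, 30, 31, 23]
t=50: [24, 24, 32, 24, 24, 13]
t=51: [11, 11, 19, 11, 11, 21]
t=52: [34, 34, 41, 34, 34, 44]
t=53: [34, 34, 47, 34, 34, 18]
t=54: [34, 34, 23, 34, 34, 43]
t=55: [28, 28, 17, 28, 28, 17]
t=56: [24, 24, 33, 24, 24, 33]
t=57: [12, 12, 20, 12, 12, 20]
t=58: [36, 36, 44, 36, 36, 44]
t=59: [33, 33, 21, 33, 33, 21]
t=60: [38, 38, 46, 38, 38, 46]
t=61: [39, 39, 27, 39, 39, 27]
t=62: [42, 42, 31, 42, 42, 31]
t=63: [52, 52, 41, 52, 52, 41]
t=64: [35, 35, 44, 35, 35, 44]
t=65: [31, 31, 20, 31, 31, 20]
t=66: [33, 33, 42, 33, 33, 42]
t=67: [39, 39, 47, 39, 39, 47]
t=68: [42, 42, 30, 42, 42, 30]
t=69: [51, 51, 40, 51, 51, 40]
t=70: [32, 32, 41, 32, 32, 41]
t=71: [36, 36, 44, 36, 36, 44]

Answer: 13
Key observation: The state at step 58, [36, 36, 44, 36, 36, 44], reappears at step 71 — and no state repeats earlier — so the cycle the system enters has period 13.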